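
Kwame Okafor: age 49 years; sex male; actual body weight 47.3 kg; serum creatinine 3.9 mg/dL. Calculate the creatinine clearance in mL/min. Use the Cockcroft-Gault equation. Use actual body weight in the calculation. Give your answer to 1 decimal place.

CrCl = (140 − 49) × 47.3 / (72 × 3.9) = 4304.3 / 280.80 ≈ 15.3 mL/min

15.3 mL/min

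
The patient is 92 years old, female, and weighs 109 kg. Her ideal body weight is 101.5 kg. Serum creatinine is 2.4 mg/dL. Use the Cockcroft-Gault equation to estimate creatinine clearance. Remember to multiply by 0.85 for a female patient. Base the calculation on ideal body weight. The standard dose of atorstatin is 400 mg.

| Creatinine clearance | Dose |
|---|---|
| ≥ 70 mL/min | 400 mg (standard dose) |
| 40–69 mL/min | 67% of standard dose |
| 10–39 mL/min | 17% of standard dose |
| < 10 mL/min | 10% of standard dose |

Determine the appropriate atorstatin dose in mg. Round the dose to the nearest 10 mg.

CrCl = (140 − 92) × 101.5 / (72 × 2.4) × 0.85 = 4872.0 / 172.80 × 0.85 ≈ 24.0 mL/min
CrCl ≈ 24 mL/min → bracket 10–39 mL/min.
17% of 400 mg = 68 mg → 70 mg

70 mg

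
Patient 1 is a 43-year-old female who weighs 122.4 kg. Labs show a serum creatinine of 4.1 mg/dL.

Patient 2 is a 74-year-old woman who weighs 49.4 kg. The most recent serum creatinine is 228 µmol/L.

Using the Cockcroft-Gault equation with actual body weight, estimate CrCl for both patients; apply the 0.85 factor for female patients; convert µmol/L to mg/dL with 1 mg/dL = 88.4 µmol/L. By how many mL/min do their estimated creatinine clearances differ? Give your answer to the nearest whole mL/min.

19 mL/min

Patient 1: CrCl = (140 − 43) × 122.4 / (72 × 4.1) × 0.85 = 11872.8 / 295.20 × 0.85 ≈ 34.2 mL/min
Patient 2: SCr = 228 / 88.4 = 2.579 mg/dL
Patient 2: CrCl = (140 − 74) × 49.4 / (72 × 2.579) × 0.85 = 3260.4 / 185.69 × 0.85 ≈ 14.9 mL/min
|34.2 − 14.9| = 19.3 mL/min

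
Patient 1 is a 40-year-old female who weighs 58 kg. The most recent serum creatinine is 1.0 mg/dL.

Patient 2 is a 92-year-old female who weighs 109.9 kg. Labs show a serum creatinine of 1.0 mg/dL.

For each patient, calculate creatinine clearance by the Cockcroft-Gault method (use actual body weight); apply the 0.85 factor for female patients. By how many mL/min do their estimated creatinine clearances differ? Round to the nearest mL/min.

6 mL/min

Patient 1: CrCl = (140 − 40) × 58 / (72 × 1) × 0.85 = 5800.0 / 72.00 × 0.85 ≈ 68.5 mL/min
Patient 2: CrCl = (140 − 92) × 109.9 / (72 × 1) × 0.85 = 5275.2 / 72.00 × 0.85 ≈ 62.3 mL/min
|68.5 − 62.3| = 6.2 mL/min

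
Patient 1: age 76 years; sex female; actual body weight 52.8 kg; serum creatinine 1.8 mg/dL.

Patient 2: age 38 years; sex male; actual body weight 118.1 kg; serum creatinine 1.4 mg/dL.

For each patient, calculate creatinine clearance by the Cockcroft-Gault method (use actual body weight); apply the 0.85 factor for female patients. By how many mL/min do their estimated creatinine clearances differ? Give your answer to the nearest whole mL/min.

Patient 1: CrCl = (140 − 76) × 52.8 / (72 × 1.8) × 0.85 = 3379.2 / 129.60 × 0.85 ≈ 22.2 mL/min
Patient 2: CrCl = (140 − 38) × 118.1 / (72 × 1.4) = 12046.2 / 100.80 ≈ 119.5 mL/min
|22.2 − 119.5| = 97.3 mL/min

97 mL/min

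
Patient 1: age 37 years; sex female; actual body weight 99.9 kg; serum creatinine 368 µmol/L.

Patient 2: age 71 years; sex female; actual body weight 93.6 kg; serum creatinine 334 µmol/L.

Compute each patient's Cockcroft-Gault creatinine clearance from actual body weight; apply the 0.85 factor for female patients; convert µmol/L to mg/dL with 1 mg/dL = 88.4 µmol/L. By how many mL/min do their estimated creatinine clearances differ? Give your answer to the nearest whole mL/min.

Patient 1: SCr = 368 / 88.4 = 4.163 mg/dL
Patient 1: CrCl = (140 − 37) × 99.9 / (72 × 4.163) × 0.85 = 10289.7 / 299.74 × 0.85 ≈ 29.2 mL/min
Patient 2: SCr = 334 / 88.4 = 3.778 mg/dL
Patient 2: CrCl = (140 − 71) × 93.6 / (72 × 3.778) × 0.85 = 6458.4 / 272.02 × 0.85 ≈ 20.2 mL/min
|29.2 − 20.2| = 9.0 mL/min

9 mL/min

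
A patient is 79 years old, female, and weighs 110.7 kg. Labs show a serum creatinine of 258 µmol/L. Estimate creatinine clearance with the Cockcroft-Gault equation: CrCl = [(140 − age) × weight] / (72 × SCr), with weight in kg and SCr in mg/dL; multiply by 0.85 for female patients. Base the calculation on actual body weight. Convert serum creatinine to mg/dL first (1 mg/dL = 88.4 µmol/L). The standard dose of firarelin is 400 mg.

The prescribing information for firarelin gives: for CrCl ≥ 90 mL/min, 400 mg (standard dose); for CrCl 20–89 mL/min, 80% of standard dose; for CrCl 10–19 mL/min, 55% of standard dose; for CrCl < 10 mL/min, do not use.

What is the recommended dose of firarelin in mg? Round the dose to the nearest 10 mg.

320 mg

SCr = 258 / 88.4 = 2.919 mg/dL
CrCl = (140 − 79) × 110.7 / (72 × 2.919) × 0.85 = 6752.7 / 210.17 × 0.85 ≈ 27.3 mL/min
CrCl ≈ 27 mL/min → bracket 20–89 mL/min.
80% of 400 mg = 320 mg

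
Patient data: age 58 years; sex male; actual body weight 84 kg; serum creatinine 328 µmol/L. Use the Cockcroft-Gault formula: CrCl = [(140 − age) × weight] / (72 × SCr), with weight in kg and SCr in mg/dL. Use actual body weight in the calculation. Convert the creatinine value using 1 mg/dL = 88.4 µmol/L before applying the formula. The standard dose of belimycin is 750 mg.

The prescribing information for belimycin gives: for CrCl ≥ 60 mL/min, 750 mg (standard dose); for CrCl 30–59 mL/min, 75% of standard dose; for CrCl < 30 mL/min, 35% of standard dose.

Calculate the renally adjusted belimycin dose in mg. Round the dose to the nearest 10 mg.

SCr = 328 / 88.4 = 3.71 mg/dL
CrCl = (140 − 58) × 84 / (72 × 3.71) = 6888.0 / 267.12 ≈ 25.8 mL/min
CrCl ≈ 26 mL/min → bracket < 30 mL/min.
35% of 750 mg = 262.5 mg → 260 mg

260 mg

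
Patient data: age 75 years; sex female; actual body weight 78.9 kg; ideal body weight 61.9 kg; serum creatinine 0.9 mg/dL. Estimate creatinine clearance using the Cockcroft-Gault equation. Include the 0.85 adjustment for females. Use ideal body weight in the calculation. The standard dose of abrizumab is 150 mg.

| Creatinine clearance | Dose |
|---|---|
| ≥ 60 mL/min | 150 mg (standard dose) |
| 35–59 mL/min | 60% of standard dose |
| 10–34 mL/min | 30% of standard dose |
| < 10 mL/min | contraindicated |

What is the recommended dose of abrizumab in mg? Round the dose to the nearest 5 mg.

CrCl = (140 − 75) × 61.9 / (72 × 0.9) × 0.85 = 4023.5 / 64.80 × 0.85 ≈ 52.8 mL/min
CrCl ≈ 53 mL/min → bracket 35–59 mL/min.
60% of 150 mg = 90 mg

90 mg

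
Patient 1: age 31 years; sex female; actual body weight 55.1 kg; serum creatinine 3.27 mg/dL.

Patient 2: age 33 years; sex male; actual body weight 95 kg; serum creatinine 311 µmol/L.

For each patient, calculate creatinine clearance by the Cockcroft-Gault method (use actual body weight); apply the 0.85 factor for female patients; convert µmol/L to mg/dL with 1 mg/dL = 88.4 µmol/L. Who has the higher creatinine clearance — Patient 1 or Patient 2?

Patient 1: CrCl = (140 − 31) × 55.1 / (72 × 3.27) × 0.85 = 6005.9 / 235.44 × 0.85 ≈ 21.7 mL/min
Patient 2: SCr = 311 / 88.4 = 3.518 mg/dL
Patient 2: CrCl = (140 − 33) × 95 / (72 × 3.518) = 10165.0 / 253.30 ≈ 40.1 mL/min
21.7 vs 40.1 mL/min → Patient 2 is higher.

Patient 2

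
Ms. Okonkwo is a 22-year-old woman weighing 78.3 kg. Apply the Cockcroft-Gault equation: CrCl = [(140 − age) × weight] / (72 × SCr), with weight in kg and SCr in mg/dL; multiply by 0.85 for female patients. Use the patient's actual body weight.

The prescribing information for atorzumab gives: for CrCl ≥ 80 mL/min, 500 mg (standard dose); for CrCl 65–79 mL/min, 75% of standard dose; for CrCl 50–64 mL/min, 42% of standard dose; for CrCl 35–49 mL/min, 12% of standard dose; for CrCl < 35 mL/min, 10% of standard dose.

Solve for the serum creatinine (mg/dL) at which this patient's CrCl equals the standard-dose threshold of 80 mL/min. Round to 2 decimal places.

Standard dose requires CrCl ≥ 80 mL/min.
Set (140 − 22) × 78.3 × 0.85 / (72 × SCr) = 80
SCr = (140 − 22) × 78.3 × 0.85 / (72 × 80) = 1.363 mg/dL

1.36 mg/dL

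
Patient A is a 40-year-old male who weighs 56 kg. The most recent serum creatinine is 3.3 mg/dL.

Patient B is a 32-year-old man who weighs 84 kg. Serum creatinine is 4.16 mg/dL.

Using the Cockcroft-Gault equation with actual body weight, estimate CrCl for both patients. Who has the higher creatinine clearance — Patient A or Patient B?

Patient A: CrCl = (140 − 40) × 56 / (72 × 3.3) = 5600.0 / 237.60 ≈ 23.6 mL/min
Patient B: CrCl = (140 − 32) × 84 / (72 × 4.16) = 9072.0 / 299.52 ≈ 30.3 mL/min
23.6 vs 30.3 mL/min → Patient B is higher.

Patient B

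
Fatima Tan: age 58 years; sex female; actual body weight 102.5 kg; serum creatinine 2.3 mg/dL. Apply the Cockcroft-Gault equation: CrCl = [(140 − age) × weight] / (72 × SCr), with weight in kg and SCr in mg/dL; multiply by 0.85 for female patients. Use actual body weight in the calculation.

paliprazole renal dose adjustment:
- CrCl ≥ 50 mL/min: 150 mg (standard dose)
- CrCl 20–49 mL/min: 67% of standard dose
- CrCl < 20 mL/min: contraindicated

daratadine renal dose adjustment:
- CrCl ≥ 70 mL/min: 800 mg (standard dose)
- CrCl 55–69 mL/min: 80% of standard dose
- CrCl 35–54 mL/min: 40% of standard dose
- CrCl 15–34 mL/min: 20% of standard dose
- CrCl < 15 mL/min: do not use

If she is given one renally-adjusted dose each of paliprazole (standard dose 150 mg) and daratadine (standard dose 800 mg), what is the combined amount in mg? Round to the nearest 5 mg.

420 mg

CrCl = (140 − 58) × 102.5 / (72 × 2.3) × 0.85 = 8405.0 / 165.60 × 0.85 ≈ 43.1 mL/min
CrCl ≈ 43 mL/min.
paliprazole: 20–49 mL/min → 67% of 150 mg = 100.5 mg.
daratadine: 35–54 mL/min → 40% of 800 mg = 320 mg.
Total = 100.5 + 320 = 420.5 mg.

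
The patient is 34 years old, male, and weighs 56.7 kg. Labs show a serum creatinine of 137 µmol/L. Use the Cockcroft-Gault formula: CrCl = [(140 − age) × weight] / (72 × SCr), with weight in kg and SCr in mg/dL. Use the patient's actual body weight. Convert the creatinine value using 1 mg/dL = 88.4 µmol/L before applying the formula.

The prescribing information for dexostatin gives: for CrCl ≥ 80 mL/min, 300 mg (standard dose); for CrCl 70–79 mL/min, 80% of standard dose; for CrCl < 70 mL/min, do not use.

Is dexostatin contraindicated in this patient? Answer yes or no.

SCr = 137 / 88.4 = 1.55 mg/dL
CrCl = (140 − 34) × 56.7 / (72 × 1.55) = 6010.2 / 111.60 ≈ 53.9 mL/min
CrCl ≈ 54 mL/min, which is < 70 mL/min.

yes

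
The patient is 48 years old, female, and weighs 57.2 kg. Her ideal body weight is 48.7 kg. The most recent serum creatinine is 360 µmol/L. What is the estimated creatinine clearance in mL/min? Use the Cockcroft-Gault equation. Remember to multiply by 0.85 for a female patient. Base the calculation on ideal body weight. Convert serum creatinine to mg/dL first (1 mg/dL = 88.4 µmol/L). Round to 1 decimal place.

SCr = 360 / 88.4 = 4.072 mg/dL
CrCl = (140 − 48) × 48.7 / (72 × 4.072) × 0.85 = 4480.4 / 293.18 × 0.85 ≈ 13.0 mL/min

13.0 mL/min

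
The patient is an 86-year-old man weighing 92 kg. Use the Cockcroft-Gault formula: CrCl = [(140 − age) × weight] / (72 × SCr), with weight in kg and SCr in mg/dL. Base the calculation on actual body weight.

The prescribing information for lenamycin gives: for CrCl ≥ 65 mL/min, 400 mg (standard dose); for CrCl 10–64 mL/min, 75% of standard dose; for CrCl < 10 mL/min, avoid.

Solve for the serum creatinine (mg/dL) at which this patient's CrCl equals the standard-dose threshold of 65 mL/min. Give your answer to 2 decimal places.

1.06 mg/dL

Standard dose requires CrCl ≥ 65 mL/min.
Set (140 − 86) × 92 / (72 × SCr) = 65
SCr = (140 − 86) × 92 / (72 × 65) = 1.062 mg/dL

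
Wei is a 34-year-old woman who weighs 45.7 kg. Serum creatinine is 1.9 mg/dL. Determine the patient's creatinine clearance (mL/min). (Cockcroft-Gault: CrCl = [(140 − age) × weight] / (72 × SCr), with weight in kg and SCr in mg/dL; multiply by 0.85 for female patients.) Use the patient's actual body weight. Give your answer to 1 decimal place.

CrCl = (140 − 34) × 45.7 / (72 × 1.9) × 0.85 = 4844.2 / 136.80 × 0.85 ≈ 30.1 mL/min

30.1 mL/min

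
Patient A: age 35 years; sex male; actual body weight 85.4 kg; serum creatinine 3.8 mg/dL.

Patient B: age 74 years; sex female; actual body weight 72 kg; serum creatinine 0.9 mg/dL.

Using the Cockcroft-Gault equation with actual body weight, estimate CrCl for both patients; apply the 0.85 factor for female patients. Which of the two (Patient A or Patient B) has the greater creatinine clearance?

Patient B

Patient A: CrCl = (140 − 35) × 85.4 / (72 × 3.8) = 8967.0 / 273.60 ≈ 32.8 mL/min
Patient B: CrCl = (140 − 74) × 72 / (72 × 0.9) × 0.85 = 4752.0 / 64.80 × 0.85 ≈ 62.3 mL/min
32.8 vs 62.3 mL/min → Patient B is higher.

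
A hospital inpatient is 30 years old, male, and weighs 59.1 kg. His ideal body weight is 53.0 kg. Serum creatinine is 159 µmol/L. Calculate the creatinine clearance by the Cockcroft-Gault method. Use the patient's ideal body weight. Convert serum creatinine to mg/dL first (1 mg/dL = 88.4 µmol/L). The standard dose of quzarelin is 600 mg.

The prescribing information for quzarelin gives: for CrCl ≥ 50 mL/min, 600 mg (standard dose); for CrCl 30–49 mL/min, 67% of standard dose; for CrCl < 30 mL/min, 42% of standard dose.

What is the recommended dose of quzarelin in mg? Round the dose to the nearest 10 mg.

SCr = 159 / 88.4 = 1.799 mg/dL
CrCl = (140 − 30) × 53 / (72 × 1.799) = 5830.0 / 129.53 ≈ 45.0 mL/min
CrCl ≈ 45 mL/min → bracket 30–49 mL/min.
67% of 600 mg = 402 mg → 400 mg

400 mg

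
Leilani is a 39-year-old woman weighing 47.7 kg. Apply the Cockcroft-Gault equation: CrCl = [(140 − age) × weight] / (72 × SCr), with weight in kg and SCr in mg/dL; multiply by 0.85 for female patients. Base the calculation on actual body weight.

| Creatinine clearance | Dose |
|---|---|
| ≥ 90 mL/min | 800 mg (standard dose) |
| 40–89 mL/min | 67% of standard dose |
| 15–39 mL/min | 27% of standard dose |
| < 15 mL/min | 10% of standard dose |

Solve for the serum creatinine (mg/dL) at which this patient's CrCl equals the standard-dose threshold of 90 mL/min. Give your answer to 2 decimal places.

Standard dose requires CrCl ≥ 90 mL/min.
Set (140 − 39) × 47.7 × 0.85 / (72 × SCr) = 90
SCr = (140 − 39) × 47.7 × 0.85 / (72 × 90) = 0.632 mg/dL

0.63 mg/dL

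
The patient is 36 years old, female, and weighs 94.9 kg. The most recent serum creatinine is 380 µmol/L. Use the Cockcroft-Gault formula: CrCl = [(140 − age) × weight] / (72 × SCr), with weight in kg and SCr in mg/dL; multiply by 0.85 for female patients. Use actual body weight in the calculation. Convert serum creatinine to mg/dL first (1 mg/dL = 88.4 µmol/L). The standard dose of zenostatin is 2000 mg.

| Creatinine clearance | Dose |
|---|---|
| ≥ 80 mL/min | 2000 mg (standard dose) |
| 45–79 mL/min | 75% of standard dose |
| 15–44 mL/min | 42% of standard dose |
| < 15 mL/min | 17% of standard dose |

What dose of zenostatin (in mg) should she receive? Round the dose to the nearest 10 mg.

840 mg

SCr = 380 / 88.4 = 4.299 mg/dL
CrCl = (140 − 36) × 94.9 / (72 × 4.299) × 0.85 = 9869.6 / 309.53 × 0.85 ≈ 27.1 mL/min
CrCl ≈ 27 mL/min → bracket 15–44 mL/min.
42% of 2000 mg = 840 mg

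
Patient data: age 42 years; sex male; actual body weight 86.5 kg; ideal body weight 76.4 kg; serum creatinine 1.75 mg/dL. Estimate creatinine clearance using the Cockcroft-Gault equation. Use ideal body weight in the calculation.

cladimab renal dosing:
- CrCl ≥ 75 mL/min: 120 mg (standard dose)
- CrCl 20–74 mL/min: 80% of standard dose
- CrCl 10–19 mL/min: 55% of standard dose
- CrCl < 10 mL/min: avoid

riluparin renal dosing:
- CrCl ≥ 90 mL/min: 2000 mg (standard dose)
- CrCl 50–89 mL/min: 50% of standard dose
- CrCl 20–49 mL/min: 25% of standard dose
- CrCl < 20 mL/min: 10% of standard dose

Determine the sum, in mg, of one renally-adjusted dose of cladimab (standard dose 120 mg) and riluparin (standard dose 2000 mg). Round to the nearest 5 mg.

CrCl = (140 − 42) × 76.4 / (72 × 1.75) = 7487.2 / 126.00 ≈ 59.4 mL/min
CrCl ≈ 59 mL/min.
cladimab: 20–74 mL/min → 80% of 120 mg = 96 mg.
riluparin: 50–89 mL/min → 50% of 2000 mg = 1000 mg.
Total = 96 + 1000 = 1096 mg.

1095 mg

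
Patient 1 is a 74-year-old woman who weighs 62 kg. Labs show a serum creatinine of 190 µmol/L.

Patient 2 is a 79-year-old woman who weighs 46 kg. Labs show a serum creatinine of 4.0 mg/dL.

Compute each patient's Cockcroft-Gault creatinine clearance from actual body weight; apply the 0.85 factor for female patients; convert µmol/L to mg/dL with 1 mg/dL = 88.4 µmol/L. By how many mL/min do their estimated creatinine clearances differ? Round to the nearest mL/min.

14 mL/min

Patient 1: SCr = 190 / 88.4 = 2.149 mg/dL
Patient 1: CrCl = (140 − 74) × 62 / (72 × 2.149) × 0.85 = 4092.0 / 154.73 × 0.85 ≈ 22.5 mL/min
Patient 2: CrCl = (140 − 79) × 46 / (72 × 4) × 0.85 = 2806.0 / 288.00 × 0.85 ≈ 8.3 mL/min
|22.5 − 8.3| = 14.2 mL/min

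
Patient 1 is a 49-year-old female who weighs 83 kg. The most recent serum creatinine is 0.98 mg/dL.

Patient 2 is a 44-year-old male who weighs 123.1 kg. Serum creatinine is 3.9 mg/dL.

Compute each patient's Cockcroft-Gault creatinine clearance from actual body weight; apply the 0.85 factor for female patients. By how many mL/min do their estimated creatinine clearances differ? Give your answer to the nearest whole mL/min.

49 mL/min

Patient 1: CrCl = (140 − 49) × 83 / (72 × 0.98) × 0.85 = 7553.0 / 70.56 × 0.85 ≈ 91.0 mL/min
Patient 2: CrCl = (140 − 44) × 123.1 / (72 × 3.9) = 11817.6 / 280.80 ≈ 42.1 mL/min
|91.0 − 42.1| = 48.9 mL/min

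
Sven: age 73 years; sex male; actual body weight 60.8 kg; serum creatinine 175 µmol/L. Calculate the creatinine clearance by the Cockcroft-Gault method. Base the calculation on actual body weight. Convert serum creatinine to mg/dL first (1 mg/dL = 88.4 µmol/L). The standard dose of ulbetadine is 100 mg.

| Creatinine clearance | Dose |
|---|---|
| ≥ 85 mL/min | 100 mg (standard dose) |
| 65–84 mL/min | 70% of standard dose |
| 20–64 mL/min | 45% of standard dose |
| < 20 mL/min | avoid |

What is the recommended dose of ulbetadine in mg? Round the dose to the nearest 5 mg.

45 mg

SCr = 175 / 88.4 = 1.98 mg/dL
CrCl = (140 − 73) × 60.8 / (72 × 1.98) = 4073.6 / 142.56 ≈ 28.6 mL/min
CrCl ≈ 29 mL/min → bracket 20–64 mL/min.
45% of 100 mg = 45 mg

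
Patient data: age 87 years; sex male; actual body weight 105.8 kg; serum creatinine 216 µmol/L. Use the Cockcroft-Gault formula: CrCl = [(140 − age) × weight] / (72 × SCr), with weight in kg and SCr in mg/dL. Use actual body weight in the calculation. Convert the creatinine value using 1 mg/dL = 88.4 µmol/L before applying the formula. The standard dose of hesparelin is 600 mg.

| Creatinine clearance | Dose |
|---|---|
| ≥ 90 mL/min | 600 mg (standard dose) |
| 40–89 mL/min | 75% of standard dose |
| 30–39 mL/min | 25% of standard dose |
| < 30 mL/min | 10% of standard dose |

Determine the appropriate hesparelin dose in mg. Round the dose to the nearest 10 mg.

SCr = 216 / 88.4 = 2.443 mg/dL
CrCl = (140 − 87) × 105.8 / (72 × 2.443) = 5607.4 / 175.90 ≈ 31.9 mL/min
CrCl ≈ 32 mL/min → bracket 30–39 mL/min.
25% of 600 mg = 150 mg

150 mg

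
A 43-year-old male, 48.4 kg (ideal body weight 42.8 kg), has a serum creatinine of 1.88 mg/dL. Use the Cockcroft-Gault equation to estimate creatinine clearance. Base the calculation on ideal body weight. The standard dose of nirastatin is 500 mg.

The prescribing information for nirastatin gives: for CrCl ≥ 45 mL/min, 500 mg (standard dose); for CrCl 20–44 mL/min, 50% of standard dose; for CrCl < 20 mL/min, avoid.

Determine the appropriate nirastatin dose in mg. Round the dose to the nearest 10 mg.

250 mg

CrCl = (140 − 43) × 42.8 / (72 × 1.88) = 4151.6 / 135.36 ≈ 30.7 mL/min
CrCl ≈ 31 mL/min → bracket 20–44 mL/min.
50% of 500 mg = 250 mg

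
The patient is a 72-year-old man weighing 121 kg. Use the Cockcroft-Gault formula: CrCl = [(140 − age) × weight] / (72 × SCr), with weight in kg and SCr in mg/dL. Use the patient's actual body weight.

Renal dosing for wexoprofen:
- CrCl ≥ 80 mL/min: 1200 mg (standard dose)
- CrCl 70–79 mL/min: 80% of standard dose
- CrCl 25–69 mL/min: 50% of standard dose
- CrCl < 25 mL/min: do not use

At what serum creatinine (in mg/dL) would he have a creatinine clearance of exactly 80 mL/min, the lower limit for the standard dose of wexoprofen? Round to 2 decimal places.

1.43 mg/dL

Standard dose requires CrCl ≥ 80 mL/min.
Set (140 − 72) × 121 / (72 × SCr) = 80
SCr = (140 − 72) × 121 / (72 × 80) = 1.428 mg/dL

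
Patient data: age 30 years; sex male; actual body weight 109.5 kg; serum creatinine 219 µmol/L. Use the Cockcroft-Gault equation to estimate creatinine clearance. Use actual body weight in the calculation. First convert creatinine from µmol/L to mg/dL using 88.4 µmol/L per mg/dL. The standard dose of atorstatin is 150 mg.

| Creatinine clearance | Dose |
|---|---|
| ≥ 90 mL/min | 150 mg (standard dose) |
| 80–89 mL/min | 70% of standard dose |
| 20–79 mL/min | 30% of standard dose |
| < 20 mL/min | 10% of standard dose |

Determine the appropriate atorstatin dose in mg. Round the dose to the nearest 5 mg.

45 mg

SCr = 219 / 88.4 = 2.477 mg/dL
CrCl = (140 − 30) × 109.5 / (72 × 2.477) = 12045.0 / 178.34 ≈ 67.5 mL/min
CrCl ≈ 68 mL/min → bracket 20–79 mL/min.
30% of 150 mg = 45 mg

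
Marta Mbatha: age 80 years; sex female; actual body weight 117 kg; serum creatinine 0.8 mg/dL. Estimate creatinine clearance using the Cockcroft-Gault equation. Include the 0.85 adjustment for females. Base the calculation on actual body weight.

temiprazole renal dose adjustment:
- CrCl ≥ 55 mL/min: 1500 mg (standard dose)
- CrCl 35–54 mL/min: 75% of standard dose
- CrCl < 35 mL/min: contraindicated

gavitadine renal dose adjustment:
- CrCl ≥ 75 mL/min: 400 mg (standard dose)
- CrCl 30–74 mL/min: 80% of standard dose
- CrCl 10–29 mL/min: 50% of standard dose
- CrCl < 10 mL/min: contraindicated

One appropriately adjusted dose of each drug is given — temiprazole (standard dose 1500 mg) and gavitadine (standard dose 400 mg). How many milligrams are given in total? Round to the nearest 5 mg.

1900 mg

CrCl = (140 − 80) × 117 / (72 × 0.8) × 0.85 = 7020.0 / 57.60 × 0.85 ≈ 103.6 mL/min
CrCl ≈ 104 mL/min.
temiprazole: ≥ 55 mL/min → 100% of 1500 mg = 1500 mg.
gavitadine: ≥ 75 mL/min → 100% of 400 mg = 400 mg.
Total = 1500 + 400 = 1900 mg.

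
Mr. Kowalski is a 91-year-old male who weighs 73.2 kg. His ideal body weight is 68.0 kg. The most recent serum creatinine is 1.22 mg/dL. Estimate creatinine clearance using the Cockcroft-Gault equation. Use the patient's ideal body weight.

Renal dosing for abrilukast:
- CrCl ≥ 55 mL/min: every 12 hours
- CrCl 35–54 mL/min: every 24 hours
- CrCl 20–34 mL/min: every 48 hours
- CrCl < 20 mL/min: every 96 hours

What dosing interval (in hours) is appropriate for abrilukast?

CrCl = (140 − 91) × 68 / (72 × 1.22) = 3332.0 / 87.84 ≈ 37.9 mL/min
CrCl ≈ 38 mL/min → bracket 35–54 mL/min → every 24 hours.

every 24 hours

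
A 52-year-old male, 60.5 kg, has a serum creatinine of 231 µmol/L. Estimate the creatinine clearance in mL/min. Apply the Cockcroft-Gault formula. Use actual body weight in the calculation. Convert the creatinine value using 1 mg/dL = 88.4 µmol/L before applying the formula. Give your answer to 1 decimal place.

SCr = 231 / 88.4 = 2.613 mg/dL
CrCl = (140 − 52) × 60.5 / (72 × 2.613) = 5324.0 / 188.14 ≈ 28.3 mL/min

28.3 mL/min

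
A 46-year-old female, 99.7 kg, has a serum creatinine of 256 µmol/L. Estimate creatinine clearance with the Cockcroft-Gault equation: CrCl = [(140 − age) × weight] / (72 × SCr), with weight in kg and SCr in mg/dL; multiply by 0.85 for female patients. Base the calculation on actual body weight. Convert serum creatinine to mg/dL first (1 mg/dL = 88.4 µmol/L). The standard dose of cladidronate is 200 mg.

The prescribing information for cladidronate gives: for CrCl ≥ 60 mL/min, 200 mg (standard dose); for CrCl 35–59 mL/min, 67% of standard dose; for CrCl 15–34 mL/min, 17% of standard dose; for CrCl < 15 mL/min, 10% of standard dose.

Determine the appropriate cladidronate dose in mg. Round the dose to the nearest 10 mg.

130 mg

SCr = 256 / 88.4 = 2.896 mg/dL
CrCl = (140 − 46) × 99.7 / (72 × 2.896) × 0.85 = 9371.8 / 208.51 × 0.85 ≈ 38.2 mL/min
CrCl ≈ 38 mL/min → bracket 35–59 mL/min.
67% of 200 mg = 134 mg → 130 mg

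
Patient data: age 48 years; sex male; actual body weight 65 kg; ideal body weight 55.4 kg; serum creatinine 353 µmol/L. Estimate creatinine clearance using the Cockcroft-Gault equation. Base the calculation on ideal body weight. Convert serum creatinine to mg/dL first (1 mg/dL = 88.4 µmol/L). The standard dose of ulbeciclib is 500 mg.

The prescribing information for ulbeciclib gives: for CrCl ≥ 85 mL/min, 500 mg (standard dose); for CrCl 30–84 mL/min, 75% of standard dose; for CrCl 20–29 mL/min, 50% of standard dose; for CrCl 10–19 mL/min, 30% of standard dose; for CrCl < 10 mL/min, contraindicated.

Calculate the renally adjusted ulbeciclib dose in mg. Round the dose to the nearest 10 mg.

150 mg

SCr = 353 / 88.4 = 3.993 mg/dL
CrCl = (140 − 48) × 55.4 / (72 × 3.993) = 5096.8 / 287.50 ≈ 17.7 mL/min
CrCl ≈ 18 mL/min → bracket 10–19 mL/min.
30% of 500 mg = 150 mg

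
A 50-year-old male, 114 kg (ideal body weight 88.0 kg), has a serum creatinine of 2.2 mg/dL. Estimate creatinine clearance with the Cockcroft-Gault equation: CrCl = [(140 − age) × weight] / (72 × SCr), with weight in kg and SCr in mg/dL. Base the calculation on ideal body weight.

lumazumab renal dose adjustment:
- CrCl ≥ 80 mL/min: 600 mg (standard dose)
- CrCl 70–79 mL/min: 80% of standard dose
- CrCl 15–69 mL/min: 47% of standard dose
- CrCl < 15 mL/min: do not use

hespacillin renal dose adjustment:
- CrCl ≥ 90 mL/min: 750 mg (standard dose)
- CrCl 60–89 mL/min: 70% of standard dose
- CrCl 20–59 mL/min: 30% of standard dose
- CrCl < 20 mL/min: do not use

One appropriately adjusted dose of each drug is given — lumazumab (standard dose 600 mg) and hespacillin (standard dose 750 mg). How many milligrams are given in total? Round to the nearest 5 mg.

CrCl = (140 − 50) × 88 / (72 × 2.2) = 7920.0 / 158.40 ≈ 50.0 mL/min
CrCl ≈ 50 mL/min.
lumazumab: 15–69 mL/min → 47% of 600 mg = 282 mg.
hespacillin: 20–59 mL/min → 30% of 750 mg = 225 mg.
Total = 282 + 225 = 507 mg.

505 mg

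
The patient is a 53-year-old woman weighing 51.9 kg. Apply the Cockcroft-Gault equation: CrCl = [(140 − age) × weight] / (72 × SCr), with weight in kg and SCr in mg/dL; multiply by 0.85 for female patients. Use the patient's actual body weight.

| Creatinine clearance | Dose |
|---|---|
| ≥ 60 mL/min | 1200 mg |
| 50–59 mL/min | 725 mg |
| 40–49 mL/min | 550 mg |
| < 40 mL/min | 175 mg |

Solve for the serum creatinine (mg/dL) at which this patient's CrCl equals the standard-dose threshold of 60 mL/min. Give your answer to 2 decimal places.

0.89 mg/dL

Standard dose requires CrCl ≥ 60 mL/min.
Set (140 − 53) × 51.9 × 0.85 / (72 × SCr) = 60
SCr = (140 − 53) × 51.9 × 0.85 / (72 × 60) = 0.888 mg/dL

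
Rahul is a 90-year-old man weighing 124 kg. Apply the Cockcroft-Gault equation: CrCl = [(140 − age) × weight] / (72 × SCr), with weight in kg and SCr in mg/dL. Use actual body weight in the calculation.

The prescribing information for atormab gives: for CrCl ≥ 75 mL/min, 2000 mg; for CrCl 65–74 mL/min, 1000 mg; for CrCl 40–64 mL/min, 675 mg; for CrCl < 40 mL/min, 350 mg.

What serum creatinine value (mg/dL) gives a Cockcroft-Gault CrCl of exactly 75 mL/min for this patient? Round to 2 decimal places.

1.15 mg/dL

Standard dose requires CrCl ≥ 75 mL/min.
Set (140 − 90) × 124 / (72 × SCr) = 75
SCr = (140 − 90) × 124 / (72 × 75) = 1.148 mg/dL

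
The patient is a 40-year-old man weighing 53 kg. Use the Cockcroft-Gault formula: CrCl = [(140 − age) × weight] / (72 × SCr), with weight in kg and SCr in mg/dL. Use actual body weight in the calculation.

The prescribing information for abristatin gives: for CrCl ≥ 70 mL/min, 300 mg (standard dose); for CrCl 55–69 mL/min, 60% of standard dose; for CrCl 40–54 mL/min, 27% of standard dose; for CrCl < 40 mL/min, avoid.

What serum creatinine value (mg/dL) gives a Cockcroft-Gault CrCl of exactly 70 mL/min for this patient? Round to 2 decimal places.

Standard dose requires CrCl ≥ 70 mL/min.
Set (140 − 40) × 53 / (72 × SCr) = 70
SCr = (140 − 40) × 53 / (72 × 70) = 1.052 mg/dL

1.05 mg/dL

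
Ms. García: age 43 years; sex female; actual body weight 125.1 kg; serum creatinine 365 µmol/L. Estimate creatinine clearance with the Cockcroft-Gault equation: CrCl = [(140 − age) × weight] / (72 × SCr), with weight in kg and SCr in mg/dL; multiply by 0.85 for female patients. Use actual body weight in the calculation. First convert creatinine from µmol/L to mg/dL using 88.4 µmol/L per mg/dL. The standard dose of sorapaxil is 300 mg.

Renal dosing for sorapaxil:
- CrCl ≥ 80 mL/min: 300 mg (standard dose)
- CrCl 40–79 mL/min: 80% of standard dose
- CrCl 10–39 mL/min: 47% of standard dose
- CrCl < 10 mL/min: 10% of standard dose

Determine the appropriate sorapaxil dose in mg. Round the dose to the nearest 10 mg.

140 mg

SCr = 365 / 88.4 = 4.129 mg/dL
CrCl = (140 − 43) × 125.1 / (72 × 4.129) × 0.85 = 12134.7 / 297.29 × 0.85 ≈ 34.7 mL/min
CrCl ≈ 35 mL/min → bracket 10–39 mL/min.
47% of 300 mg = 141 mg → 140 mg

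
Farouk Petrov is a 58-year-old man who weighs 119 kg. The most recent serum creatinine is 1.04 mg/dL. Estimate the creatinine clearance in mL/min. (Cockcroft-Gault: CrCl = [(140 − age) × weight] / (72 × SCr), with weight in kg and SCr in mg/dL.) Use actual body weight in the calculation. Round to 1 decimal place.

CrCl = (140 − 58) × 119 / (72 × 1.04) = 9758.0 / 74.88 ≈ 130.3 mL/min

130.3 mL/min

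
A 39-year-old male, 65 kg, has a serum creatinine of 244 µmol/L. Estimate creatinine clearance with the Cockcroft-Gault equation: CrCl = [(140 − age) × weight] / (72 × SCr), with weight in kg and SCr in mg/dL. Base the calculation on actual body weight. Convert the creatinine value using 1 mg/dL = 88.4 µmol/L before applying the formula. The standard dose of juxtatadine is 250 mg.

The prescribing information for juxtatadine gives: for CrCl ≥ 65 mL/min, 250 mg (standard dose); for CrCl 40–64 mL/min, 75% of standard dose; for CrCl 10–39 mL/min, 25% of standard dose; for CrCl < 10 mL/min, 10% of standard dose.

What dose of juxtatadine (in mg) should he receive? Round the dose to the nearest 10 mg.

SCr = 244 / 88.4 = 2.76 mg/dL
CrCl = (140 − 39) × 65 / (72 × 2.76) = 6565.0 / 198.72 ≈ 33.0 mL/min
CrCl ≈ 33 mL/min → bracket 10–39 mL/min.
25% of 250 mg = 62.5 mg → 60 mg

60 mg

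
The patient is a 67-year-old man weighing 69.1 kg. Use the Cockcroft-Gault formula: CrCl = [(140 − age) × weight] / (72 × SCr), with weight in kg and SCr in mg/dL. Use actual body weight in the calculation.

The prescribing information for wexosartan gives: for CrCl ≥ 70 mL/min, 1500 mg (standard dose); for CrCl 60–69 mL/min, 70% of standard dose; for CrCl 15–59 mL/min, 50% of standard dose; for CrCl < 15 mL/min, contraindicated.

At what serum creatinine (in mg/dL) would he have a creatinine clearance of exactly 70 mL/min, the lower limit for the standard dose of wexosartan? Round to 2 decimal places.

Standard dose requires CrCl ≥ 70 mL/min.
Set (140 − 67) × 69.1 / (72 × SCr) = 70
SCr = (140 − 67) × 69.1 / (72 × 70) = 1.001 mg/dL

1.00 mg/dL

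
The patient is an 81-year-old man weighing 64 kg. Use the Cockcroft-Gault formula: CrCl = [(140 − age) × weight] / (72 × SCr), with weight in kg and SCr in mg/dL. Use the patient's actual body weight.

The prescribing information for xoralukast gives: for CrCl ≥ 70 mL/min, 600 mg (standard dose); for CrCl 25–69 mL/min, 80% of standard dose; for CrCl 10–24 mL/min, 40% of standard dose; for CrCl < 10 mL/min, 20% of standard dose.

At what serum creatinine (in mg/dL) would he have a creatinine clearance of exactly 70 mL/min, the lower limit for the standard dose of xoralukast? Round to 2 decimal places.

Standard dose requires CrCl ≥ 70 mL/min.
Set (140 − 81) × 64 / (72 × SCr) = 70
SCr = (140 − 81) × 64 / (72 × 70) = 0.749 mg/dL

0.75 mg/dL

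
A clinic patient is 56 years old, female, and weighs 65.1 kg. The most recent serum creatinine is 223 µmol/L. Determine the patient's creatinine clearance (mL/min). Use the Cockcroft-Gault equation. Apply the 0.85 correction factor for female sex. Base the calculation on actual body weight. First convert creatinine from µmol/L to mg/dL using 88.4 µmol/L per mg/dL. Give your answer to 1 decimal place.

25.6 mL/min

SCr = 223 / 88.4 = 2.523 mg/dL
CrCl = (140 − 56) × 65.1 / (72 × 2.523) × 0.85 = 5468.4 / 181.66 × 0.85 ≈ 25.6 mL/min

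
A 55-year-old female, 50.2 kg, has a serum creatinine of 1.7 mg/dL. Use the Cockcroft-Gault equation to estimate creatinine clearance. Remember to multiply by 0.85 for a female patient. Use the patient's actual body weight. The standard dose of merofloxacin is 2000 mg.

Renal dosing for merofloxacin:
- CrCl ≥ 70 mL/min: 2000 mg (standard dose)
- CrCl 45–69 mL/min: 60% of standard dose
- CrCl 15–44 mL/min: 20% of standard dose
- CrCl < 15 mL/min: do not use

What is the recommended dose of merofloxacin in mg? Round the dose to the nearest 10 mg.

CrCl = (140 − 55) × 50.2 / (72 × 1.7) × 0.85 = 4267.0 / 122.40 × 0.85 ≈ 29.6 mL/min
CrCl ≈ 30 mL/min → bracket 15–44 mL/min.
20% of 2000 mg = 400 mg

400 mg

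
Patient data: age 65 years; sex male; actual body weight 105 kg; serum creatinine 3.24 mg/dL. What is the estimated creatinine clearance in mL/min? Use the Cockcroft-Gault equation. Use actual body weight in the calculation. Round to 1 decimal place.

33.8 mL/min

CrCl = (140 − 65) × 105 / (72 × 3.24) = 7875.0 / 233.28 ≈ 33.8 mL/min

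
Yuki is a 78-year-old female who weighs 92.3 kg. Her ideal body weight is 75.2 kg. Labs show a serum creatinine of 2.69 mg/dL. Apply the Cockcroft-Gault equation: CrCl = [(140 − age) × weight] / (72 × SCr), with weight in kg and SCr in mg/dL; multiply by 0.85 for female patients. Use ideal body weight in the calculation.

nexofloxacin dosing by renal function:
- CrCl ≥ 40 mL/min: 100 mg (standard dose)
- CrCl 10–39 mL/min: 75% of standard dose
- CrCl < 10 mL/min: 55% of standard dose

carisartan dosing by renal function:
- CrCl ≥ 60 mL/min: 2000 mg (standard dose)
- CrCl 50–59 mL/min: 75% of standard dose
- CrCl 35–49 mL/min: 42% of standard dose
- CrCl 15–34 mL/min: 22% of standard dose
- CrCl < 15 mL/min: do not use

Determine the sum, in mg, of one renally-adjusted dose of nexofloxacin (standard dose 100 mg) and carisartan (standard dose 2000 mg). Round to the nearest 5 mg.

515 mg

CrCl = (140 − 78) × 75.2 / (72 × 2.69) × 0.85 = 4662.4 / 193.68 × 0.85 ≈ 20.5 mL/min
CrCl ≈ 20 mL/min.
nexofloxacin: 10–39 mL/min → 75% of 100 mg = 75 mg.
carisartan: 15–34 mL/min → 22% of 2000 mg = 440 mg.
Total = 75 + 440 = 515 mg.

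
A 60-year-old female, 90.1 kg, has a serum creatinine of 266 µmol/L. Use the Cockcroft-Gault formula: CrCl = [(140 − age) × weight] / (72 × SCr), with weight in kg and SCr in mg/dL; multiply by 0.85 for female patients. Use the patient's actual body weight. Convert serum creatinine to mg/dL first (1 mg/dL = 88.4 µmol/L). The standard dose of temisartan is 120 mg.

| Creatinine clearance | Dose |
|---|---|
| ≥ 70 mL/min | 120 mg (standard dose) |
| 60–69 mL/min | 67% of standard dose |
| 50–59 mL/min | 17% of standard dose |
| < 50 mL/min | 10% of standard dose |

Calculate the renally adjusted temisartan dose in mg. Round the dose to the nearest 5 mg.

10 mg

SCr = 266 / 88.4 = 3.009 mg/dL
CrCl = (140 − 60) × 90.1 / (72 × 3.009) × 0.85 = 7208.0 / 216.65 × 0.85 ≈ 28.3 mL/min
CrCl ≈ 28 mL/min → bracket < 50 mL/min.
10% of 120 mg = 12 mg → 10 mg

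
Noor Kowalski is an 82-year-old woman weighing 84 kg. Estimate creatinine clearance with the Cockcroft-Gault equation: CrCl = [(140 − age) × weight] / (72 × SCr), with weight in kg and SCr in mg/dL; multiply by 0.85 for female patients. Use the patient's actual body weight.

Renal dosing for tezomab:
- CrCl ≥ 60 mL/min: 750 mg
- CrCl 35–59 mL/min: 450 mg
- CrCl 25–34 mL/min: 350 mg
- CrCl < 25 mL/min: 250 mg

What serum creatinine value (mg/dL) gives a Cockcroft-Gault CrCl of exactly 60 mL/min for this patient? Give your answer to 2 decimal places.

0.96 mg/dL

Standard dose requires CrCl ≥ 60 mL/min.
Set (140 − 82) × 84 × 0.85 / (72 × SCr) = 60
SCr = (140 − 82) × 84 × 0.85 / (72 × 60) = 0.959 mg/dL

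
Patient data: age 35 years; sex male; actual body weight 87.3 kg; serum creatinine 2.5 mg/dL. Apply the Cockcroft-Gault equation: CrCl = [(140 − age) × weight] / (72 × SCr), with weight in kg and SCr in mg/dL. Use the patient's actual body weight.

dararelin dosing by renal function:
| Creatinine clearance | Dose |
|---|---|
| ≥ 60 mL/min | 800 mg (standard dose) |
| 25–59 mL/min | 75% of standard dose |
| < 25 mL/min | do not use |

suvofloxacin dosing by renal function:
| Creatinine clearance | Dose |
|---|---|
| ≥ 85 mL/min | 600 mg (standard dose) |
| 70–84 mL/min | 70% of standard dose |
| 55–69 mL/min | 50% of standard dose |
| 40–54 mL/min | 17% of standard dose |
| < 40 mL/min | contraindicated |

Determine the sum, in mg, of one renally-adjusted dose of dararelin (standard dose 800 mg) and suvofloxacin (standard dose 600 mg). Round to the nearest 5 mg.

700 mg

CrCl = (140 − 35) × 87.3 / (72 × 2.5) = 9166.5 / 180.00 ≈ 50.9 mL/min
CrCl ≈ 51 mL/min.
dararelin: 25–59 mL/min → 75% of 800 mg = 600 mg.
suvofloxacin: 40–54 mL/min → 17% of 600 mg = 102 mg.
Total = 600 + 102 = 702 mg.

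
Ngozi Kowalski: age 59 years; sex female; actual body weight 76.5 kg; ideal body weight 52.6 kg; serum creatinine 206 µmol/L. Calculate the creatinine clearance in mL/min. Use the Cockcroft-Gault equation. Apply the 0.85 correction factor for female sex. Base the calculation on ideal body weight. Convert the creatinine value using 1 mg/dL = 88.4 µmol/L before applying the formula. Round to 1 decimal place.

SCr = 206 / 88.4 = 2.33 mg/dL
CrCl = (140 − 59) × 52.6 / (72 × 2.33) × 0.85 = 4260.6 / 167.76 × 0.85 ≈ 21.6 mL/min

21.6 mL/min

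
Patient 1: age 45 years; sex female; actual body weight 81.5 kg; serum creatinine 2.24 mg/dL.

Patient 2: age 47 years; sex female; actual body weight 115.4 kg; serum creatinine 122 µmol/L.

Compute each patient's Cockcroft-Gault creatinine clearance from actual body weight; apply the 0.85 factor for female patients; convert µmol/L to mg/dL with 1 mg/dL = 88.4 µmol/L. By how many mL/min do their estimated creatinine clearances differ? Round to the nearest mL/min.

51 mL/min

Patient 1: CrCl = (140 − 45) × 81.5 / (72 × 2.24) × 0.85 = 7742.5 / 161.28 × 0.85 ≈ 40.8 mL/min
Patient 2: SCr = 122 / 88.4 = 1.38 mg/dL
Patient 2: CrCl = (140 − 47) × 115.4 / (72 × 1.38) × 0.85 = 10732.2 / 99.36 × 0.85 ≈ 91.8 mL/min
|40.8 − 91.8| = 51.0 mL/min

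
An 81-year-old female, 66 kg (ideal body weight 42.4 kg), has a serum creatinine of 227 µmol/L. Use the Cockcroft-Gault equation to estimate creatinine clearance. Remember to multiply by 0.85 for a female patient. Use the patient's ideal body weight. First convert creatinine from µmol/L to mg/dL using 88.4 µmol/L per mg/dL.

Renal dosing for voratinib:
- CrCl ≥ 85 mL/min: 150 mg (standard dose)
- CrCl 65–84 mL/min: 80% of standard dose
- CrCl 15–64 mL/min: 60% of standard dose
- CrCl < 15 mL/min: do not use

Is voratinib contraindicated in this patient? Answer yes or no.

yes

SCr = 227 / 88.4 = 2.568 mg/dL
CrCl = (140 − 81) × 42.4 / (72 × 2.568) × 0.85 = 2501.6 / 184.90 × 0.85 ≈ 11.5 mL/min
CrCl ≈ 12 mL/min, which is < 15 mL/min.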